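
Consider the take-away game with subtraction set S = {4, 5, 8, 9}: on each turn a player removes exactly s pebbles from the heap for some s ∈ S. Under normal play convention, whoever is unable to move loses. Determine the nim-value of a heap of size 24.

2

G(0) = 0
G(1) = mex{} = 0
G(2) = mex{} = 0
G(3) = mex{} = 0
G(4) = mex{0} = 1
G(5) = mex{0,0} = 1
G(6) = mex{0,0} = 1
G(7) = mex{0,0} = 1
G(8) = mex{1,0,0} = 2
G(9) = mex{1,1,0,0} = 2
G(10) = mex{1,1,0,0} = 2
G(11) = mex{1,1,0,0} = 2
G(12) = mex{2,1,1,0} = 3
G(13) = mex{2,2,1,1} = 0
G(14) = mex{2,2,1,1} = 0
G(15) = mex{2,2,1,1} = 0
G(16) = mex{3,2,2,1} = 0
G(17) = mex{0,3,2,2} = 1
G(18) = mex{0,0,2,2} = 1
G(19) = mex{0,0,2,2} = 1
G(20) = mex{0,0,3,2} = 1
G(21) = mex{1,0,0,3} = 2
G(22) = mex{1,1,0,0} = 2
G(23) = mex{1,1,0,0} = 2
G(24) = mex{1,1,0,0} = 2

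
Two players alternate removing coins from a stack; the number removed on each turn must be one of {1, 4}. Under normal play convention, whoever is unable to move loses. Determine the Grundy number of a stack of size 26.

G(0) = 0
G(1) = mex{0} = 1
G(2) = mex{1} = 0
G(3) = mex{0} = 1
G(4) = mex{1,0} = 2
G(5) = mex{2,1} = 0
G(6) = mex{0,0} = 1
G(7) = mex{1,1} = 0
G(8) = mex{0,2} = 1
G(9) = mex{1,0} = 2
G(10) = mex{2,1} = 0
G(11) = mex{0,0} = 1
G(12) = mex{1,1} = 0
G(13) = mex{0,2} = 1
G(14) = mex{1,0} = 2
G(15) = mex{2,1} = 0
G(16) = mex{0,0} = 1
G(17) = mex{1,1} = 0
G(18) = mex{0,2} = 1
G(19) = mex{1,0} = 2
G(20) = mex{2,1} = 0
G(21) = mex{0,0} = 1
G(22) = mex{1,1} = 0
G(23) = mex{0,2} = 1
G(24) = mex{1,0} = 2
G(25) = mex{2,1} = 0
G(26) = mex{0,0} = 1

1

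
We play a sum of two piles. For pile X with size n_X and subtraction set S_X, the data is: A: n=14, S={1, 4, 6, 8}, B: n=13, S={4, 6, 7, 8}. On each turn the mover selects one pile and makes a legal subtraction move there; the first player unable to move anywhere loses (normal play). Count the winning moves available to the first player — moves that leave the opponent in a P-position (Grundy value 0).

Pile A, S = {1, 4, 6, 8}:
n :  0  1  2  3  4  5  6  7  8  9 10 11 12 13 14
G :  0  1  0  1  2  0  1  0  1  2  3  2  0  1  0
G_A(14) = 0.
Pile B, S = {4, 6, 7, 8}:
G(0) = 0
G(1) = mex{} = 0
G(2) = mex{} = 0
G(3) = mex{} = 0
G(4) = mex{0} = 1
G(5) = mex{0} = 1
G(6) = mex{0,0} = 1
G(7) = mex{0,0,0} = 1
G(8) = mex{1,0,0,0} = 2
G(9) = mex{1,0,0,0} = 2
G(10) = mex{1,1,0,0} = 2
G(11) = mex{1,1,1,0} = 2
G(12) = mex{2,1,1,1} = 0
G(13) = mex{2,1,1,1} = 0
G_B(13) = 0.
Combined Grundy value = 0 ⊕ 0 = 0.
A winning move leaves total XOR = 0, i.e. changes one component's Grundy value g to g ⊕ X where X is the current total.
Pile A: target g' = 0⊕0 = 0, but every legal move changes the Grundy value (mex property), so 0 moves.
Pile B: target g' = 0⊕0 = 0, but every legal move changes the Grundy value (mex property), so 0 moves.

0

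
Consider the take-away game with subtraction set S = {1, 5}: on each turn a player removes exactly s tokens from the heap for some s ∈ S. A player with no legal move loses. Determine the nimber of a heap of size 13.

1

G(0) = 0
G(1) = mex{0} = 1
G(2) = mex{1} = 0
G(3) = mex{0} = 1
G(4) = mex{1} = 0
G(5) = mex{0,0} = 1
G(6) = mex{1,1} = 0
G(7) = mex{0,0} = 1
G(8) = mex{1,1} = 0
G(9) = mex{0,0} = 1
G(10) = mex{1,1} = 0
G(11) = mex{0,0} = 1
G(12) = mex{1,1} = 0
G(13) = mex{0,0} = 1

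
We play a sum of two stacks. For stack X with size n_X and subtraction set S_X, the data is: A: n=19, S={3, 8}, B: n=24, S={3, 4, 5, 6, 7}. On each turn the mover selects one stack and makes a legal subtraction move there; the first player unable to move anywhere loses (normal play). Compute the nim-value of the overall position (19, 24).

Stack A, S = {3, 8}:
G(0) = 0
G(1) = mex{} = 0
G(2) = mex{} = 0
G(3) = mex{0} = 1
G(4) = mex{0} = 1
G(5) = mex{0} = 1
G(6) = mex{1} = 0
G(7) = mex{1} = 0
G(8) = mex{1,0} = 2
G(9) = mex{0,0} = 1
G(10) = mex{0,0} = 1
G(11) = mex{2,1} = 0
G(12) = mex{1,1} = 0
G(13) = mex{1,1} = 0
G(14) = mex{0,0} = 1
G(15) = mex{0,0} = 1
G(16) = mex{0,2} = 1
G(17) = mex{1,1} = 0
G(18) = mex{1,1} = 0
G(19) = mex{1,0} = 2
G_A(19) = 2.
Stack B, S = {3, 4, 5, 6, 7}:
G(0) = 0
G(1) = mex{} = 0
G(2) = mex{} = 0
G(3) = mex{0} = 1
G(4) = mex{0,0} = 1
G(5) = mex{0,0,0} = 1
G(6) = mex{1,0,0,0} = 2
G(7) = mex{1,1,0,0,0} = 2
G(8) = mex{1,1,1,0,0} = 2
G(9) = mex{2,1,1,1,0} = 3
G(10) = mex{2,2,1,1,1} = 0
G(11) = mex{2,2,2,1,1} = 0
G(12) = mex{3,2,2,2,1} = 0
G(13) = mex{0,3,2,2,2} = 1
G(14) = mex{0,0,3,2,2} = 1
G(15) = mex{0,0,0,3,2} = 1
G(16) = mex{1,0,0,0,3} = 2
G(17) = mex{1,1,0,0,0} = 2
G(18) = mex{1,1,1,0,0} = 2
G(19) = mex{2,1,1,1,0} = 3
G(20) = mex{2,2,1,1,1} = 0
G(21) = mex{2,2,2,1,1} = 0
G(22) = mex{3,2,2,2,1} = 0
G(23) = mex{0,3,2,2,2} = 1
G(24) = mex{0,0,3,2,2} = 1
G_B(24) = 1.
Combined Grundy value = 2 ⊕ 1 = 3.

3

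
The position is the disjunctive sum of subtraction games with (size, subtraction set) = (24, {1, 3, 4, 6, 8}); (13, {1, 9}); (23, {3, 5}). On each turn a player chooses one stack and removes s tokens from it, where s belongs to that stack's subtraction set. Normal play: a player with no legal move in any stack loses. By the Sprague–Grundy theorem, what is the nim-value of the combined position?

2

Stack A, S = {1, 3, 4, 6, 8}:
G(0) = 0
G(1) = mex{0} = 1
G(2) = mex{1} = 0
G(3) = mex{0,0} = 1
G(4) = mex{1,1,0} = 2
G(5) = mex{2,0,1} = 3
G(6) = mex{3,1,0,0} = 2
G(7) = mex{2,2,1,1} = 0
G(8) = mex{0,3,2,0,0} = 1
G(9) = mex{1,2,3,1,1} = 0
G(10) = mex{0,0,2,2,0} = 1
G(11) = mex{1,1,0,3,1} = 2
G(12) = mex{2,0,1,2,2} = 3
G(13) = mex{3,1,0,0,3} = 2
G(14) = mex{2,2,1,1,2} = 0
G(15) = mex{0,3,2,0,0} = 1
G(16) = mex{1,2,3,1,1} = 0
G(17) = mex{0,0,2,2,0} = 1
G(18) = mex{1,1,0,3,1} = 2
G(19) = mex{2,0,1,2,2} = 3
G(20) = mex{3,1,0,0,3} = 2
G(21) = mex{2,2,1,1,2} = 0
G(22) = mex{0,3,2,0,0} = 1
G(23) = mex{1,2,3,1,1} = 0
G(24) = mex{0,0,2,2,0} = 1
G_A(24) = 1.
Stack B, S = {1, 9}:
G(0) = 0
G(1) = mex{0} = 1
G(2) = mex{1} = 0
G(3) = mex{0} = 1
G(4) = mex{1} = 0
G(5) = mex{0} = 1
G(6) = mex{1} = 0
G(7) = mex{0} = 1
G(8) = mex{1} = 0
G(9) = mex{0,0} = 1
G(10) = mex{1,1} = 0
G(11) = mex{0,0} = 1
G(12) = mex{1,1} = 0
G(13) = mex{0,0} = 1
G_B(13) = 1.
Stack C, S = {3, 5}:
n :  0  1  2  3  4  5  6  7  8  9 10 11 12 13 14 15 16 17 18 19 20 21 22 23
G :  0  0  0  1  1  1  2  2  0  0  0  1  1  1  2  2  0  0  0  1  1  1  2  2
G_C(23) = 2.
Combined Grundy value = 1 ⊕ 1 ⊕ 2 = 2.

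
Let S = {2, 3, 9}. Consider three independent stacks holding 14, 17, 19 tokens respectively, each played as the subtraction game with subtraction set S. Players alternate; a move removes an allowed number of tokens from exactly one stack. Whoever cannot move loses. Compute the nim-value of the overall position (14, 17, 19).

0

All stacks use S = {2, 3, 9}:
G(0) = 0
G(1) = mex{} = 0
G(2) = mex{0} = 1
G(3) = mex{0,0} = 1
G(4) = mex{1,0} = 2
G(5) = mex{1,1} = 0
G(6) = mex{2,1} = 0
G(7) = mex{0,2} = 1
G(8) = mex{0,0} = 1
G(9) = mex{1,0,0} = 2
G(10) = mex{1,1,0} = 2
G(11) = mex{2,1,1} = 0
G(12) = mex{2,2,1} = 0
G(13) = mex{0,2,2} = 1
G(14) = mex{0,0,0} = 1
G(15) = mex{1,0,0} = 2
G(16) = mex{1,1,1} = 0
G(17) = mex{2,1,1} = 0
G(18) = mex{0,2,2} = 1
G(19) = mex{0,0,2} = 1
Stack A: G(14) = 1.
Stack B: G(17) = 0.
Stack C: G(19) = 1.
Combined Grundy value = 1 ⊕ 0 ⊕ 1 = 0.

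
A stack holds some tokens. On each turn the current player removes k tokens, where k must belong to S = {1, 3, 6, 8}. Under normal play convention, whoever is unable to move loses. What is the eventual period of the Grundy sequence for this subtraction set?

G(0) = 0
G(1) = mex{0} = 1
G(2) = mex{1} = 0
G(3) = mex{0,0} = 1
G(4) = mex{1,1} = 0
G(5) = mex{0,0} = 1
G(6) = mex{1,1,0} = 2
G(7) = mex{2,0,1} = 3
G(8) = mex{3,1,0,0} = 2
G(9) = mex{2,2,1,1} = 0
G(10) = mex{0,3,0,0} = 1
G(11) = mex{1,2,1,1} = 0
G(12) = mex{0,0,2,0} = 1
G(13) = mex{1,1,3,1} = 0
G(14) = mex{0,0,2,2} = 1
G(15) = mex{1,1,0,3} = 2
G(16) = mex{2,0,1,2} = 3
G(17) = mex{3,1,0,0} = 2
G(18) = mex{2,2,1,1} = 0
G(19) = mex{0,3,0,0} = 1
G(n+9) = G(n) holds for n = 0,…,7 (a full window of length max(S) = 8), so the sequence is purely periodic with period 9.

9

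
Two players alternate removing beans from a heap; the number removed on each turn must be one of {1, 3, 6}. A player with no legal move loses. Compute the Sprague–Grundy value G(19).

1

G(0) = 0
G(1) = mex{0} = 1
G(2) = mex{1} = 0
G(3) = mex{0,0} = 1
G(4) = mex{1,1} = 0
G(5) = mex{0,0} = 1
G(6) = mex{1,1,0} = 2
G(7) = mex{2,0,1} = 3
G(8) = mex{3,1,0} = 2
G(9) = mex{2,2,1} = 0
G(10) = mex{0,3,0} = 1
G(11) = mex{1,2,1} = 0
G(12) = mex{0,0,2} = 1
G(13) = mex{1,1,3} = 0
G(14) = mex{0,0,2} = 1
G(15) = mex{1,1,0} = 2
G(16) = mex{2,0,1} = 3
G(17) = mex{3,1,0} = 2
G(18) = mex{2,2,1} = 0
G(19) = mex{0,3,0} = 1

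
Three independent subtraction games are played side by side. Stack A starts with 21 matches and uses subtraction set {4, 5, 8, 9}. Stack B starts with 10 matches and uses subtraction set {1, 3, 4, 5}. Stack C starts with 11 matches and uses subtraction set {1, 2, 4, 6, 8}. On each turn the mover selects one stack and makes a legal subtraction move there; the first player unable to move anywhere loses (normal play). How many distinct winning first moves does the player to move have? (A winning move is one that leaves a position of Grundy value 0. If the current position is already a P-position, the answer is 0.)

Stack A, S = {4, 5, 8, 9}:
n :  0  1  2  3  4  5  6  7  8  9 10 11 12 13 14 15 16 17 18 19 20 21
G :  0  0  0  0  1  1  1  1  2  2  2  2  3  0  0  0  0  1  1  1  1  2
G_A(21) = 2.
Stack B, S = {1, 3, 4, 5}:
n :  0  1  2  3  4  5  6  7  8  9 10
G :  0  1  0  1  2  3  2  3  0  1  0
G_B(10) = 0.
Stack C, S = {1, 2, 4, 6, 8}:
n :  0  1  2  3  4  5  6  7  8  9 10 11
G :  0  1  2  0  1  2  3  4  5  3  0  1
G_C(11) = 1.
Combined Grundy value = 2 ⊕ 0 ⊕ 1 = 3.
A winning move leaves total XOR = 0, i.e. changes one component's Grundy value g to g ⊕ X where X is the current total.
Stack A: need g' = 2⊕3 = 1. Options: 21−4→G=1, 21−5→G=0, 21−8→G=0, 21−9→G=3. Hits: 1.
Stack B: need g' = 0⊕3 = 3. Options: 10−1→G=1, 10−3→G=3, 10−4→G=2, 10−5→G=3. Hits: 2.
Stack C: need g' = 1⊕3 = 2. Options: 11−1→G=0, 11−2→G=3, 11−4→G=4, 11−6→G=2, 11−8→G=0. Hits: 1.

4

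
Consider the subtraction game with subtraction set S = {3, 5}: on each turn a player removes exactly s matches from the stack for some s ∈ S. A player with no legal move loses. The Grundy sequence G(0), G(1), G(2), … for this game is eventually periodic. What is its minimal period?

8

G(0) = 0
G(1) = mex{} = 0
G(2) = mex{} = 0
G(3) = mex{0} = 1
G(4) = mex{0} = 1
G(5) = mex{0,0} = 1
G(6) = mex{1,0} = 2
G(7) = mex{1,0} = 2
G(8) = mex{1,1} = 0
G(9) = mex{2,1} = 0
G(10) = mex{2,1} = 0
G(11) = mex{0,2} = 1
G(12) = mex{0,2} = 1
G(13) = mex{0,0} = 1
G(14) = mex{1,0} = 2
G(15) = mex{1,0} = 2
G(16) = mex{1,1} = 0
G(17) = mex{2,1} = 0
G(n+8) = G(n) holds for n = 0,…,4 (a full window of length max(S) = 5), so the sequence is purely periodic with period 8.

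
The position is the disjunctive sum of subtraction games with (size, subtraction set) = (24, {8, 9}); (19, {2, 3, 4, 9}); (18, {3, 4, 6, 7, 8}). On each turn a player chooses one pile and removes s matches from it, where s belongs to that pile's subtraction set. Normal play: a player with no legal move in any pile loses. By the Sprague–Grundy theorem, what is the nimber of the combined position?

2

Pile A, S = {8, 9}:
n :  0  1  2  3  4  5  6  7  8  9 10 11 12 13 14 15 16 17 18 19 20 21 22 23 24
G :  0  0  0  0  0  0  0  0  1  1  1  1  1  1  1  1  2  0  0  0  0  0  0  0  0
G_A(24) = 0.
Pile B, S = {2, 3, 4, 9}:
G(0) = 0
G(1) = mex{} = 0
G(2) = mex{0} = 1
G(3) = mex{0,0} = 1
G(4) = mex{1,0,0} = 2
G(5) = mex{1,1,0} = 2
G(6) = mex{2,1,1} = 0
G(7) = mex{2,2,1} = 0
G(8) = mex{0,2,2} = 1
G(9) = mex{0,0,2,0} = 1
G(10) = mex{1,0,0,0} = 2
G(11) = mex{1,1,0,1} = 2
G(12) = mex{2,1,1,1} = 0
G(13) = mex{2,2,1,2} = 0
G(14) = mex{0,2,2,2} = 1
G(15) = mex{0,0,2,0} = 1
G(16) = mex{1,0,0,0} = 2
G(17) = mex{1,1,0,1} = 2
G(18) = mex{2,1,1,1} = 0
G(19) = mex{2,2,1,2} = 0
G_B(19) = 0.
Pile C, S = {3, 4, 6, 7, 8}:
n :  0  1  2  3  4  5  6  7  8  9 10 11 12 13 14 15 16 17 18
G :  0  0  0  1  1  1  2  2  2  3  3  0  0  0  1  1  1  2  2
G_C(18) = 2.
Combined Grundy value = 0 ⊕ 0 ⊕ 2 = 2.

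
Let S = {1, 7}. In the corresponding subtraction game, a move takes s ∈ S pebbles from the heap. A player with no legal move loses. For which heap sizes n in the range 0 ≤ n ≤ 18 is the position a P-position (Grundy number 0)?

G(0) = 0
G(1) = mex{0} = 1
G(2) = mex{1} = 0
G(3) = mex{0} = 1
G(4) = mex{1} = 0
G(5) = mex{0} = 1
G(6) = mex{1} = 0
G(7) = mex{0,0} = 1
G(8) = mex{1,1} = 0
G(9) = mex{0,0} = 1
G(10) = mex{1,1} = 0
G(11) = mex{0,0} = 1
G(12) = mex{1,1} = 0
G(13) = mex{0,0} = 1
G(14) = mex{1,1} = 0
G(15) = mex{0,0} = 1
G(16) = mex{1,1} = 0
G(17) = mex{0,0} = 1
G(18) = mex{1,1} = 0
P-positions are exactly the n with G(n) = 0.

0, 2, 4, 6, 8, 10, 12, 14, 16, 18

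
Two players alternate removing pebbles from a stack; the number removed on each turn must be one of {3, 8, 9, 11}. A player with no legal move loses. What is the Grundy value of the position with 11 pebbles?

G(0) = 0
G(1) = mex{} = 0
G(2) = mex{} = 0
G(3) = mex{0} = 1
G(4) = mex{0} = 1
G(5) = mex{0} = 1
G(6) = mex{1} = 0
G(7) = mex{1} = 0
G(8) = mex{1,0} = 2
G(9) = mex{0,0,0} = 1
G(10) = mex{0,0,0} = 1
G(11) = mex{2,1,0,0} = 3

3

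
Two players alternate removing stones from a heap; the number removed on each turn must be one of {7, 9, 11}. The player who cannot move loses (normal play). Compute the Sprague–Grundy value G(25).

1

n :  0  1  2  3  4  5  6  7  8  9 10 11 12 13 14 15 16 17 18 19 20 21 22 23 24 25
G :  0  0  0  0  0  0  0  1  1  1  1  1  1  1  2  2  2  2  0  0  0  0  0  0  0  1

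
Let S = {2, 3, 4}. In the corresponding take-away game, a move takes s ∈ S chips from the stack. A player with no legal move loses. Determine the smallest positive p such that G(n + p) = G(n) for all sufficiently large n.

G(0) = 0
G(1) = mex{} = 0
G(2) = mex{0} = 1
G(3) = mex{0,0} = 1
G(4) = mex{1,0,0} = 2
G(5) = mex{1,1,0} = 2
G(6) = mex{2,1,1} = 0
G(7) = mex{2,2,1} = 0
G(8) = mex{0,2,2} = 1
G(9) = mex{0,0,2} = 1
G(10) = mex{1,0,0} = 2
G(11) = mex{1,1,0} = 2
G(12) = mex{2,1,1} = 0
G(13) = mex{2,2,1} = 0
G(14) = mex{0,2,2} = 1
G(n+6) = G(n) holds for n = 0,…,3 (a full window of length max(S) = 4), so the sequence is purely periodic with period 6.

6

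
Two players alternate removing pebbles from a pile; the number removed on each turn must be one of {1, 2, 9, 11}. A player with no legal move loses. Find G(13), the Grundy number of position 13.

G(0) = 0
G(1) = mex{0} = 1
G(2) = mex{1,0} = 2
G(3) = mex{2,1} = 0
G(4) = mex{0,2} = 1
G(5) = mex{1,0} = 2
G(6) = mex{2,1} = 0
G(7) = mex{0,2} = 1
G(8) = mex{1,0} = 2
G(9) = mex{2,1,0} = 3
G(10) = mex{3,2,1} = 0
G(11) = mex{0,3,2,0} = 1
G(12) = mex{1,0,0,1} = 2
G(13) = mex{2,1,1,2} = 0

0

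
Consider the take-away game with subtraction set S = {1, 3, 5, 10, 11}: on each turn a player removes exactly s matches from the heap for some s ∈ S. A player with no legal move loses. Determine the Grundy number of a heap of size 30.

2

G(0) = 0
G(1) = mex{0} = 1
G(2) = mex{1} = 0
G(3) = mex{0,0} = 1
G(4) = mex{1,1} = 0
G(5) = mex{0,0,0} = 1
G(6) = mex{1,1,1} = 0
G(7) = mex{0,0,0} = 1
G(8) = mex{1,1,1} = 0
G(9) = mex{0,0,0} = 1
G(10) = mex{1,1,1,0} = 2
G(11) = mex{2,0,0,1,0} = 3
G(12) = mex{3,1,1,0,1} = 2
G(13) = mex{2,2,0,1,0} = 3
G(14) = mex{3,3,1,0,1} = 2
G(15) = mex{2,2,2,1,0} = 3
G(16) = mex{3,3,3,0,1} = 2
G(17) = mex{2,2,2,1,0} = 3
G(18) = mex{3,3,3,0,1} = 2
G(19) = mex{2,2,2,1,0} = 3
G(20) = mex{3,3,3,2,1} = 0
G(21) = mex{0,2,2,3,2} = 1
G(22) = mex{1,3,3,2,3} = 0
G(23) = mex{0,0,2,3,2} = 1
G(24) = mex{1,1,3,2,3} = 0
G(25) = mex{0,0,0,3,2} = 1
G(26) = mex{1,1,1,2,3} = 0
G(27) = mex{0,0,0,3,2} = 1
G(28) = mex{1,1,1,2,3} = 0
G(29) = mex{0,0,0,3,2} = 1
G(30) = mex{1,1,1,0,3} = 2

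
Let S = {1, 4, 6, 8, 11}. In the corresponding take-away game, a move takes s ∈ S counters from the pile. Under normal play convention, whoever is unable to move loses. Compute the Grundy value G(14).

n :  0  1  2  3  4  5  6  7  8  9 10 11 12 13 14
G :  0  1  0  1  2  0  1  0  1  2  3  2  0  1  0

0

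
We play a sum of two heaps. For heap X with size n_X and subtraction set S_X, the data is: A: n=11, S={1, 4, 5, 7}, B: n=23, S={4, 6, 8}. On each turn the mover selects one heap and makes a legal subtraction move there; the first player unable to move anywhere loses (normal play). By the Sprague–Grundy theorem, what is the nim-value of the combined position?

3

Heap A, S = {1, 4, 5, 7}:
n :  0  1  2  3  4  5  6  7  8  9 10 11
G :  0  1  0  1  2  3  2  3  0  1  0  1
G_A(11) = 1.
Heap B, S = {4, 6, 8}:
G(0) = 0
G(1) = mex{} = 0
G(2) = mex{} = 0
G(3) = mex{} = 0
G(4) = mex{0} = 1
G(5) = mex{0} = 1
G(6) = mex{0,0} = 1
G(7) = mex{0,0} = 1
G(8) = mex{1,0,0} = 2
G(9) = mex{1,0,0} = 2
G(10) = mex{1,1,0} = 2
G(11) = mex{1,1,0} = 2
G(12) = mex{2,1,1} = 0
G(13) = mex{2,1,1} = 0
G(14) = mex{2,2,1} = 0
G(15) = mex{2,2,1} = 0
G(16) = mex{0,2,2} = 1
G(17) = mex{0,2,2} = 1
G(18) = mex{0,0,2} = 1
G(19) = mex{0,0,2} = 1
G(20) = mex{1,0,0} = 2
G(21) = mex{1,0,0} = 2
G(22) = mex{1,1,0} = 2
G(23) = mex{1,1,0} = 2
G_B(23) = 2.
Combined Grundy value = 1 ⊕ 2 = 3.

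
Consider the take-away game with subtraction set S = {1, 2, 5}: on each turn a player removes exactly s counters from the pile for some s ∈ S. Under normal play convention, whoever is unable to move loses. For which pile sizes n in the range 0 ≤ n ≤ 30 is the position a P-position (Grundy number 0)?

G(0) = 0
G(1) = mex{0} = 1
G(2) = mex{1,0} = 2
G(3) = mex{2,1} = 0
G(4) = mex{0,2} = 1
G(5) = mex{1,0,0} = 2
G(6) = mex{2,1,1} = 0
G(7) = mex{0,2,2} = 1
G(8) = mex{1,0,0} = 2
G(9) = mex{2,1,1} = 0
G(10) = mex{0,2,2} = 1
G(11) = mex{1,0,0} = 2
G(12) = mex{2,1,1} = 0
G(13) = mex{0,2,2} = 1
G(14) = mex{1,0,0} = 2
G(15) = mex{2,1,1} = 0
G(16) = mex{0,2,2} = 1
G(17) = mex{1,0,0} = 2
G(18) = mex{2,1,1} = 0
G(19) = mex{0,2,2} = 1
G(20) = mex{1,0,0} = 2
G(21) = mex{2,1,1} = 0
G(22) = mex{0,2,2} = 1
G(23) = mex{1,0,0} = 2
G(24) = mex{2,1,1} = 0
G(25) = mex{0,2,2} = 1
G(26) = mex{1,0,0} = 2
G(27) = mex{2,1,1} = 0
G(28) = mex{0,2,2} = 1
G(29) = mex{1,0,0} = 2
G(30) = mex{2,1,1} = 0
P-positions are exactly the n with G(n) = 0.

0, 3, 6, 9, 12, 15, 18, 21, 24, 27, 30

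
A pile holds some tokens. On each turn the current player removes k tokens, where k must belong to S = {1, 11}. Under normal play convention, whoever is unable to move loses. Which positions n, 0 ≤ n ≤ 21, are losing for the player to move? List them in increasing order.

0, 2, 4, 6, 8, 10, 12, 14, 16, 18, 20

n :  0  1  2  3  4  5  6  7  8  9 10 11 12 13 14 15 16 17 18 19 20 21
G :  0  1  0  1  0  1  0  1  0  1  0  1  0  1  0  1  0  1  0  1  0  1
P-positions are exactly the n with G(n) = 0.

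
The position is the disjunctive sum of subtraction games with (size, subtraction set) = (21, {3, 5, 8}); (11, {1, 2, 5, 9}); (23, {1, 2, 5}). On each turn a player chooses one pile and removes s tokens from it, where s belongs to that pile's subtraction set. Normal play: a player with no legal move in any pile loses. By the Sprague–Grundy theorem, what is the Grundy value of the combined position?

Pile A, S = {3, 5, 8}:
n :  0  1  2  3  4  5  6  7  8  9 10 11 12 13 14 15 16 17 18 19 20 21
G :  0  0  0  1  1  1  2  2  2  3  3  0  0  0  1  1  1  2  2  2  3  3
G_A(21) = 3.
Pile B, S = {1, 2, 5, 9}:
n :  0  1  2  3  4  5  6  7  8  9 10 11
G :  0  1  2  0  1  2  0  1  2  3  0  1
G_B(11) = 1.
Pile C, S = {1, 2, 5}:
n :  0  1  2  3  4  5  6  7  8  9 10 11 12 13 14 15 16 17 18 19 20 21 22 23
G :  0  1  2  0  1  2  0  1  2  0  1  2  0  1  2  0  1  2  0  1  2  0  1  2
G_C(23) = 2.
Combined Grundy value = 3 ⊕ 1 ⊕ 2 = 0.

0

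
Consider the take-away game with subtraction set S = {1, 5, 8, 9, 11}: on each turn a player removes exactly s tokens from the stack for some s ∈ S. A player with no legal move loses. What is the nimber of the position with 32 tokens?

n :  0  1  2  3  4  5  6  7  8  9 10 11 12 13 14 15 16 17 18 19 20 21 22 23 24 25 26 27 28 29 30 31 32
G :  0  1  0  1  0  1  0  1  2  3  2  3  2  3  2  3  0  1  0  1  0  1  0  1  2  3  2  3  2  3  2  3  0

0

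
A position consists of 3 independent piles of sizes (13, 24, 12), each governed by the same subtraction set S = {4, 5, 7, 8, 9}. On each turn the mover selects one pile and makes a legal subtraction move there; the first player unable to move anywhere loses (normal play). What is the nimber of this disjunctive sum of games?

1

All piles use S = {4, 5, 7, 8, 9}:
n :  0  1  2  3  4  5  6  7  8  9 10 11 12 13 14 15 16 17 18 19 20 21 22 23 24
G :  0  0  0  0  1  1  1  1  2  2  2  2  3  0  0  0  0  1  1  1  1  2  2  2  2
Pile A: G(13) = 0.
Pile B: G(24) = 2.
Pile C: G(12) = 3.
Combined Grundy value = 0 ⊕ 2 ⊕ 3 = 1.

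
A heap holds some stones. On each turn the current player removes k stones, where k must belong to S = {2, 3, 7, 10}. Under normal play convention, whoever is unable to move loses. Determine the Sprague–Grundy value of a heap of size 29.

1

n :  0  1  2  3  4  5  6  7  8  9 10 11 12 13 14 15 16 17 18 19 20 21 22 23 24 25 26 27 28 29
G :  0  0  1  1  2  0  0  1  1  2  2  3  3  4  0  2  1  3  0  0  1  1  4  0  2  1  3  0  2  1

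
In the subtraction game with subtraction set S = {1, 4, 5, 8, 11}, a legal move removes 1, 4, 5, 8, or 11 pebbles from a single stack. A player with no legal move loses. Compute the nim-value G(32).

2

n :  0  1  2  3  4  5  6  7  8  9 10 11 12 13 14 15 16 17 18 19 20 21 22 23 24 25 26 27 28 29 30 31 32
G :  0  1  0  1  2  3  2  3  4  0  1  4  0  1  3  0  1  3  0  1  2  0  1  2  0  1  2  0  1  2  0  1  2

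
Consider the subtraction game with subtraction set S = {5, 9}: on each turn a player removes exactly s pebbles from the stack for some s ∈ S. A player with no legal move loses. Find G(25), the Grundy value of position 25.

2

n :  0  1  2  3  4  5  6  7  8  9 10 11 12 13 14 15 16 17 18 19 20 21 22 23 24 25
G :  0  0  0  0  0  1  1  1  1  1  2  2  2  2  0  0  0  0  0  1  1  1  1  1  2  2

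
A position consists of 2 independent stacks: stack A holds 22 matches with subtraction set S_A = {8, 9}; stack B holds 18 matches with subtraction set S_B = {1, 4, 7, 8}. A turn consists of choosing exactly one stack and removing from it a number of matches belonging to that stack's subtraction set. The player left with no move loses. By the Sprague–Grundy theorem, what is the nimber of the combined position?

2

Stack A, S = {8, 9}:
n :  0  1  2  3  4  5  6  7  8  9 10 11 12 13 14 15 16 17 18 19 20 21 22
G :  0  0  0  0  0  0  0  0  1  1  1  1  1  1  1  1  2  0  0  0  0  0  0
G_A(22) = 0.
Stack B, S = {1, 4, 7, 8}:
n :  0  1  2  3  4  5  6  7  8  9 10 11 12 13 14 15 16 17 18
G :  0  1  0  1  2  0  1  2  3  2  3  0  1  3  0  1  0  1  2
G_B(18) = 2.
Combined Grundy value = 0 ⊕ 2 = 2.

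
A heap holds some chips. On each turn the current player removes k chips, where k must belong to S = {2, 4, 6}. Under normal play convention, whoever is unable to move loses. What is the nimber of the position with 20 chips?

n :  0  1  2  3  4  5  6  7  8  9 10 11 12 13 14 15 16 17 18 19 20
G :  0  0  1  1  2  2  3  3  0  0  1  1  2  2  3  3  0  0  1  1  2

2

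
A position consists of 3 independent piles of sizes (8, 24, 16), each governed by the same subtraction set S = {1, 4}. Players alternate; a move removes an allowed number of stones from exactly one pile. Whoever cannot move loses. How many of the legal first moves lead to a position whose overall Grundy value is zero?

1

All piles use S = {1, 4}:
n :  0  1  2  3  4  5  6  7  8  9 10 11 12 13 14 15 16 17 18 19 20 21 22 23 24
G :  0  1  0  1  2  0  1  0  1  2  0  1  0  1  2  0  1  0  1  2  0  1  0  1  2
Pile A: G(8) = 1.
Pile B: G(24) = 2.
Pile C: G(16) = 1.
Combined Grundy value = 1 ⊕ 2 ⊕ 1 = 2.
A winning move leaves total XOR = 0, i.e. changes one component's Grundy value g to g ⊕ X where X is the current total.
Pile A: need g' = 1⊕2 = 3. Options: 8−1→G=0, 8−4→G=2. Hits: 0.
Pile B: need g' = 2⊕2 = 0. Options: 24−1→G=1, 24−4→G=0. Hits: 1.
Pile C: need g' = 1⊕2 = 3. Options: 16−1→G=0, 16−4→G=0. Hits: 0.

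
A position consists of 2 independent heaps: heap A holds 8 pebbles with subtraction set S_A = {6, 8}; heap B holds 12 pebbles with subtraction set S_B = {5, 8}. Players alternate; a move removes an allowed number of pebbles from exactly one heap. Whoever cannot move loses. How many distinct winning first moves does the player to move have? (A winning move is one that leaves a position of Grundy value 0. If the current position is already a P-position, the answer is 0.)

Heap A, S = {6, 8}:
n : 0 1 2 3 4 5 6 7 8
G : 0 0 0 0 0 0 1 1 1
G_A(8) = 1.
Heap B, S = {5, 8}:
n :  0  1  2  3  4  5  6  7  8  9 10 11 12
G :  0  0  0  0  0  1  1  1  1  1  2  2  2
G_B(12) = 2.
Combined Grundy value = 1 ⊕ 2 = 3.
A winning move leaves total XOR = 0, i.e. changes one component's Grundy value g to g ⊕ X where X is the current total.
Heap A: need g' = 1⊕3 = 2. Options: 8−6→G=0, 8−8→G=0. Hits: 0.
Heap B: need g' = 2⊕3 = 1. Options: 12−5→G=1, 12−8→G=0. Hits: 1.

1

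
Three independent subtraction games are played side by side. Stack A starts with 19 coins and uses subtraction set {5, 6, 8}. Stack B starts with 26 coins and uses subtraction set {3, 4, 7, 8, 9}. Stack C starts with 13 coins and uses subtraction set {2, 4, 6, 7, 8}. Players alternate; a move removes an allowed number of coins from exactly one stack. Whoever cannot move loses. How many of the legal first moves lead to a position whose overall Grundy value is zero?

Stack A, S = {5, 6, 8}:
G(0) = 0
G(1) = mex{} = 0
G(2) = mex{} = 0
G(3) = mex{} = 0
G(4) = mex{} = 0
G(5) = mex{0} = 1
G(6) = mex{0,0} = 1
G(7) = mex{0,0} = 1
G(8) = mex{0,0,0} = 1
G(9) = mex{0,0,0} = 1
G(10) = mex{1,0,0} = 2
G(11) = mex{1,1,0} = 2
G(12) = mex{1,1,0} = 2
G(13) = mex{1,1,1} = 0
G(14) = mex{1,1,1} = 0
G(15) = mex{2,1,1} = 0
G(16) = mex{2,2,1} = 0
G(17) = mex{2,2,1} = 0
G(18) = mex{0,2,2} = 1
G(19) = mex{0,0,2} = 1
G_A(19) = 1.
Stack B, S = {3, 4, 7, 8, 9}:
G(0) = 0
G(1) = mex{} = 0
G(2) = mex{} = 0
G(3) = mex{0} = 1
G(4) = mex{0,0} = 1
G(5) = mex{0,0} = 1
G(6) = mex{1,0} = 2
G(7) = mex{1,1,0} = 2
G(8) = mex{1,1,0,0} = 2
G(9) = mex{2,1,0,0,0} = 3
G(10) = mex{2,2,1,0,0} = 3
G(11) = mex{2,2,1,1,0} = 3
G(12) = mex{3,2,1,1,1} = 0
G(13) = mex{3,3,2,1,1} = 0
G(14) = mex{3,3,2,2,1} = 0
G(15) = mex{0,3,2,2,2} = 1
G(16) = mex{0,0,3,2,2} = 1
G(17) = mex{0,0,3,3,2} = 1
G(18) = mex{1,0,3,3,3} = 2
G(19) = mex{1,1,0,3,3} = 2
G(20) = mex{1,1,0,0,3} = 2
G(21) = mex{2,1,0,0,0} = 3
G(22) = mex{2,2,1,0,0} = 3
G(23) = mex{2,2,1,1,0} = 3
G(24) = mex{3,2,1,1,1} = 0
G(25) = mex{3,3,2,1,1} = 0
G(26) = mex{3,3,2,2,1} = 0
G_B(26) = 0.
Stack C, S = {2, 4, 6, 7, 8}:
G(0) = 0
G(1) = mex{} = 0
G(2) = mex{0} = 1
G(3) = mex{0} = 1
G(4) = mex{1,0} = 2
G(5) = mex{1,0} = 2
G(6) = mex{2,1,0} = 3
G(7) = mex{2,1,0,0} = 3
G(8) = mex{3,2,1,0,0} = 4
G(9) = mex{3,2,1,1,0} = 4
G(10) = mex{4,3,2,1,1} = 0
G(11) = mex{4,3,2,2,1} = 0
G(12) = mex{0,4,3,2,2} = 1
G(13) = mex{0,4,3,3,2} = 1
G_C(13) = 1.
Combined Grundy value = 1 ⊕ 0 ⊕ 1 = 0.
A winning move leaves total XOR = 0, i.e. changes one component's Grundy value g to g ⊕ X where X is the current total.
Stack A: target g' = 1⊕0 = 1, but every legal move changes the Grundy value (mex property), so 0 moves.
Stack B: target g' = 0⊕0 = 0, but every legal move changes the Grundy value (mex property), so 0 moves.
Stack C: target g' = 1⊕0 = 1, but every legal move changes the Grundy value (mex property), so 0 moves.

0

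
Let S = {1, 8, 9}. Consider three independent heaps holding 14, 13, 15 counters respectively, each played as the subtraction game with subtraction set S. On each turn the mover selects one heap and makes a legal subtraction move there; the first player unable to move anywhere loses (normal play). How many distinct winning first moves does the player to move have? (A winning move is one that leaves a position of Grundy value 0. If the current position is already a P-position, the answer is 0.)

3

All heaps use S = {1, 8, 9}:
G(0) = 0
G(1) = mex{0} = 1
G(2) = mex{1} = 0
G(3) = mex{0} = 1
G(4) = mex{1} = 0
G(5) = mex{0} = 1
G(6) = mex{1} = 0
G(7) = mex{0} = 1
G(8) = mex{1,0} = 2
G(9) = mex{2,1,0} = 3
G(10) = mex{3,0,1} = 2
G(11) = mex{2,1,0} = 3
G(12) = mex{3,0,1} = 2
G(13) = mex{2,1,0} = 3
G(14) = mex{3,0,1} = 2
G(15) = mex{2,1,0} = 3
Heap A: G(14) = 2.
Heap B: G(13) = 3.
Heap C: G(15) = 3.
Combined Grundy value = 2 ⊕ 3 ⊕ 3 = 2.
A winning move leaves total XOR = 0, i.e. changes one component's Grundy value g to g ⊕ X where X is the current total.
Heap A: need g' = 2⊕2 = 0. Options: 14−1→G=3, 14−8→G=0, 14−9→G=1. Hits: 1.
Heap B: need g' = 3⊕2 = 1. Options: 13−1→G=2, 13−8→G=1, 13−9→G=0. Hits: 1.
Heap C: need g' = 3⊕2 = 1. Options: 15−1→G=2, 15−8→G=1, 15−9→G=0. Hits: 1.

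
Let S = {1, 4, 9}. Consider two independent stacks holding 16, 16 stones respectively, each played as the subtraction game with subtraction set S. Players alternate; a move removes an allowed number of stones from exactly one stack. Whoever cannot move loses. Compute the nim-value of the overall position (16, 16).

0

All stacks use S = {1, 4, 9}:
G(0) = 0
G(1) = mex{0} = 1
G(2) = mex{1} = 0
G(3) = mex{0} = 1
G(4) = mex{1,0} = 2
G(5) = mex{2,1} = 0
G(6) = mex{0,0} = 1
G(7) = mex{1,1} = 0
G(8) = mex{0,2} = 1
G(9) = mex{1,0,0} = 2
G(10) = mex{2,1,1} = 0
G(11) = mex{0,0,0} = 1
G(12) = mex{1,1,1} = 0
G(13) = mex{0,2,2} = 1
G(14) = mex{1,0,0} = 2
G(15) = mex{2,1,1} = 0
G(16) = mex{0,0,0} = 1
Stack A: G(16) = 1.
Stack B: G(16) = 1.
Combined Grundy value = 1 ⊕ 1 = 0.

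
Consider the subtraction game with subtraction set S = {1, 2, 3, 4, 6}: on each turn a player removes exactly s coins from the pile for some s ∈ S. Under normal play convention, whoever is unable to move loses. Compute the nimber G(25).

n :  0  1  2  3  4  5  6  7  8  9 10 11 12 13 14 15 16 17 18 19 20 21 22 23 24 25
G :  0  1  2  3  4  0  1  2  3  4  0  1  2  3  4  0  1  2  3  4  0  1  2  3  4  0

0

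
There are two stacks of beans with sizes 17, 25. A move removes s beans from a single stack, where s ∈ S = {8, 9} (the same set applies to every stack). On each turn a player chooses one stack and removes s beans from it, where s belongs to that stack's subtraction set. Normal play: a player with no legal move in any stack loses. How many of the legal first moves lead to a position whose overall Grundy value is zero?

3

All stacks use S = {8, 9}:
n :  0  1  2  3  4  5  6  7  8  9 10 11 12 13 14 15 16 17 18 19 20 21 22 23 24 25
G :  0  0  0  0  0  0  0  0  1  1  1  1  1  1  1  1  2  0  0  0  0  0  0  0  0  1
Stack A: G(17) = 0.
Stack B: G(25) = 1.
Combined Grundy value = 0 ⊕ 1 = 1.
A winning move leaves total XOR = 0, i.e. changes one component's Grundy value g to g ⊕ X where X is the current total.
Stack A: need g' = 0⊕1 = 1. Options: 17−8→G=1, 17−9→G=1. Hits: 2.
Stack B: need g' = 1⊕1 = 0. Options: 25−8→G=0, 25−9→G=2. Hits: 1.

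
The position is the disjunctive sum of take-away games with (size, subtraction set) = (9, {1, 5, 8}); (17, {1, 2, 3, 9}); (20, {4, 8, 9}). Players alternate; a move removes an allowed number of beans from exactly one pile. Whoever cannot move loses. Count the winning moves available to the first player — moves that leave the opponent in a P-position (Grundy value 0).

3

Pile A, S = {1, 5, 8}:
n : 0 1 2 3 4 5 6 7 8 9
G : 0 1 0 1 0 1 0 1 2 3
G_A(9) = 3.
Pile B, S = {1, 2, 3, 9}:
n :  0  1  2  3  4  5  6  7  8  9 10 11 12 13 14 15 16 17
G :  0  1  2  3  0  1  2  3  0  1  2  3  0  1  2  3  0  1
G_B(17) = 1.
Pile C, S = {4, 8, 9}:
n :  0  1  2  3  4  5  6  7  8  9 10 11 12 13 14 15 16 17 18 19 20
G :  0  0  0  0  1  1  1  1  2  2  2  2  3  0  0  0  0  1  1  1  1
G_C(20) = 1.
Combined Grundy value = 3 ⊕ 1 ⊕ 1 = 3.
A winning move leaves total XOR = 0, i.e. changes one component's Grundy value g to g ⊕ X where X is the current total.
Pile A: need g' = 3⊕3 = 0. Options: 9−1→G=2, 9−5→G=0, 9−8→G=1. Hits: 1.
Pile B: need g' = 1⊕3 = 2. Options: 17−1→G=0, 17−2→G=3, 17−3→G=2, 17−9→G=0. Hits: 1.
Pile C: need g' = 1⊕3 = 2. Options: 20−4→G=0, 20−8→G=3, 20−9→G=2. Hits: 1.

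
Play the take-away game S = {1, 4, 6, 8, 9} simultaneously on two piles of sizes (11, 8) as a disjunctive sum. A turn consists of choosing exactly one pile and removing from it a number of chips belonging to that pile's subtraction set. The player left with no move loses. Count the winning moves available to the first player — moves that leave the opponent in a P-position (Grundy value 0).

2

All piles use S = {1, 4, 6, 8, 9}:
n :  0  1  2  3  4  5  6  7  8  9 10 11
G :  0  1  0  1  2  0  1  0  1  2  3  2
Pile A: G(11) = 2.
Pile B: G(8) = 1.
Combined Grundy value = 2 ⊕ 1 = 3.
A winning move leaves total XOR = 0, i.e. changes one component's Grundy value g to g ⊕ X where X is the current total.
Pile A: need g' = 2⊕3 = 1. Options: 11−1→G=3, 11−4→G=0, 11−6→G=0, 11−8→G=1, 11−9→G=0. Hits: 1.
Pile B: need g' = 1⊕3 = 2. Options: 8−1→G=0, 8−4→G=2, 8−6→G=0, 8−8→G=0. Hits: 1.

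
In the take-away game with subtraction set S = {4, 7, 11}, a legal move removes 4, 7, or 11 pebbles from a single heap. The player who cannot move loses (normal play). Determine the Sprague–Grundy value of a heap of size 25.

n :  0  1  2  3  4  5  6  7  8  9 10 11 12 13 14 15 16 17 18 19 20 21 22 23 24 25
G :  0  0  0  0  1  1  1  1  2  2  2  2  3  3  3  0  0  0  0  1  1  1  1  2  2  2

2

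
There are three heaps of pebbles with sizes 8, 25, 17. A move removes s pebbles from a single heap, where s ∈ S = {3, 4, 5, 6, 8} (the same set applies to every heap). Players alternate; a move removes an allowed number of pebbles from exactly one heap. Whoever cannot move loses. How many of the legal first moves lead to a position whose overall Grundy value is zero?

All heaps use S = {3, 4, 5, 6, 8}:
n :  0  1  2  3  4  5  6  7  8  9 10 11 12 13 14 15 16 17 18 19 20 21 22 23 24 25
G :  0  0  0  1  1  1  2  2  2  3  3  0  0  0  1  1  1  2  2  2  3  3  0  0  0  1
Heap A: G(8) = 2.
Heap B: G(25) = 1.
Heap C: G(17) = 2.
Combined Grundy value = 2 ⊕ 1 ⊕ 2 = 1.
A winning move leaves total XOR = 0, i.e. changes one component's Grundy value g to g ⊕ X where X is the current total.
Heap A: need g' = 2⊕1 = 3. Options: 8−3→G=1, 8−4→G=1, 8−5→G=1, 8−6→G=0, 8−8→G=0. Hits: 0.
Heap B: need g' = 1⊕1 = 0. Options: 25−3→G=0, 25−4→G=3, 25−5→G=3, 25−6→G=2, 25−8→G=2. Hits: 1.
Heap C: need g' = 2⊕1 = 3. Options: 17−3→G=1, 17−4→G=0, 17−5→G=0, 17−6→G=0, 17−8→G=3. Hits: 1.

2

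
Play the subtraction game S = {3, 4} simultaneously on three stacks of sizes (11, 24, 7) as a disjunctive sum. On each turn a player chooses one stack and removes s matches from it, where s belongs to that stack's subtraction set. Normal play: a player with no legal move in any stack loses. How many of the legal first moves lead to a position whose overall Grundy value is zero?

0

All stacks use S = {3, 4}:
G(0) = 0
G(1) = mex{} = 0
G(2) = mex{} = 0
G(3) = mex{0} = 1
G(4) = mex{0,0} = 1
G(5) = mex{0,0} = 1
G(6) = mex{1,0} = 2
G(7) = mex{1,1} = 0
G(8) = mex{1,1} = 0
G(9) = mex{2,1} = 0
G(10) = mex{0,2} = 1
G(11) = mex{0,0} = 1
G(12) = mex{0,0} = 1
G(13) = mex{1,0} = 2
G(14) = mex{1,1} = 0
G(15) = mex{1,1} = 0
G(16) = mex{2,1} = 0
G(17) = mex{0,2} = 1
G(18) = mex{0,0} = 1
G(19) = mex{0,0} = 1
G(20) = mex{1,0} = 2
G(21) = mex{1,1} = 0
G(22) = mex{1,1} = 0
G(23) = mex{2,1} = 0
G(24) = mex{0,2} = 1
Stack A: G(11) = 1.
Stack B: G(24) = 1.
Stack C: G(7) = 0.
Combined Grundy value = 1 ⊕ 1 ⊕ 0 = 0.
A winning move leaves total XOR = 0, i.e. changes one component's Grundy value g to g ⊕ X where X is the current total.
Stack A: target g' = 1⊕0 = 1, but every legal move changes the Grundy value (mex property), so 0 moves.
Stack B: target g' = 1⊕0 = 1, but every legal move changes the Grundy value (mex property), so 0 moves.
Stack C: target g' = 0⊕0 = 0, but every legal move changes the Grundy value (mex property), so 0 moves.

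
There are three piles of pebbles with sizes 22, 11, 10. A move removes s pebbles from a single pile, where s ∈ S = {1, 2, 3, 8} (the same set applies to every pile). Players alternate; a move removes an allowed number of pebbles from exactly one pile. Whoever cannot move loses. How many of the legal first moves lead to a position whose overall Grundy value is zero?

All piles use S = {1, 2, 3, 8}:
n :  0  1  2  3  4  5  6  7  8  9 10 11 12 13 14 15 16 17 18 19 20 21 22
G :  0  1  2  3  0  1  2  3  4  0  1  2  3  0  1  2  3  4  0  1  2  3  0
Pile A: G(22) = 0.
Pile B: G(11) = 2.
Pile C: G(10) = 1.
Combined Grundy value = 0 ⊕ 2 ⊕ 1 = 3.
A winning move leaves total XOR = 0, i.e. changes one component's Grundy value g to g ⊕ X where X is the current total.
Pile A: need g' = 0⊕3 = 3. Options: 22−1→G=3, 22−2→G=2, 22−3→G=1, 22−8→G=1. Hits: 1.
Pile B: need g' = 2⊕3 = 1. Options: 11−1→G=1, 11−2→G=0, 11−3→G=4, 11−8→G=3. Hits: 1.
Pile C: need g' = 1⊕3 = 2. Options: 10−1→G=0, 10−2→G=4, 10−3→G=3, 10−8→G=2. Hits: 1.

3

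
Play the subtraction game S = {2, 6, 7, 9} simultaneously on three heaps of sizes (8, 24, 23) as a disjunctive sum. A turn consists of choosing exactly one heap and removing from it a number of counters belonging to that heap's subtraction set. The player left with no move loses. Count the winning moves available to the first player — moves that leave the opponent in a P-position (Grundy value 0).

All heaps use S = {2, 6, 7, 9}:
n :  0  1  2  3  4  5  6  7  8  9 10 11 12 13 14 15 16 17 18 19 20 21 22 23 24
G :  0  0  1  1  0  0  1  1  2  2  3  3  2  2  3  0  0  1  1  0  0  1  1  2  2
Heap A: G(8) = 2.
Heap B: G(24) = 2.
Heap C: G(23) = 2.
Combined Grundy value = 2 ⊕ 2 ⊕ 2 = 2.
A winning move leaves total XOR = 0, i.e. changes one component's Grundy value g to g ⊕ X where X is the current total.
Heap A: need g' = 2⊕2 = 0. Options: 8−2→G=1, 8−6→G=1, 8−7→G=0. Hits: 1.
Heap B: need g' = 2⊕2 = 0. Options: 24−2→G=1, 24−6→G=1, 24−7→G=1, 24−9→G=0. Hits: 1.
Heap C: need g' = 2⊕2 = 0. Options: 23−2→G=1, 23−6→G=1, 23−7→G=0, 23−9→G=3. Hits: 1.

3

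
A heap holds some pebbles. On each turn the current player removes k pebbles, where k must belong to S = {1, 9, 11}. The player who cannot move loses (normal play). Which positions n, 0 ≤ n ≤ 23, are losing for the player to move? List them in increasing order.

n :  0  1  2  3  4  5  6  7  8  9 10 11 12 13 14 15 16 17 18 19 20 21 22 23
G :  0  1  0  1  0  1  0  1  0  1  0  1  0  1  0  1  0  1  0  1  0  1  0  1
P-positions are exactly the n with G(n) = 0.

0, 2, 4, 6, 8, 10, 12, 14, 16, 18, 20, 22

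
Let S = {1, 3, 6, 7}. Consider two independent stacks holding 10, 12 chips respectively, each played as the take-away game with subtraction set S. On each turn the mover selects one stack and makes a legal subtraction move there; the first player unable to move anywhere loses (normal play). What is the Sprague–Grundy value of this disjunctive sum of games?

2

All stacks use S = {1, 3, 6, 7}:
n :  0  1  2  3  4  5  6  7  8  9 10 11 12
G :  0  1  0  1  0  1  2  3  2  3  2  3  0
Stack A: G(10) = 2.
Stack B: G(12) = 0.
Combined Grundy value = 2 ⊕ 0 = 2.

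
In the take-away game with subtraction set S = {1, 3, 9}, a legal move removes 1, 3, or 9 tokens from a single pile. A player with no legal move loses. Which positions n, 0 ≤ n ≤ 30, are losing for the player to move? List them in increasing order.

0, 2, 4, 6, 8, 10, 12, 14, 16, 18, 20, 22, 24, 26, 28, 30

n :  0  1  2  3  4  5  6  7  8  9 10 11 12 13 14 15 16 17 18 19 20 21 22 23 24 25 26 27 28 29 30
G :  0  1  0  1  0  1  0  1  0  1  0  1  0  1  0  1  0  1  0  1  0  1  0  1  0  1  0  1  0  1  0
P-positions are exactly the n with G(n) = 0.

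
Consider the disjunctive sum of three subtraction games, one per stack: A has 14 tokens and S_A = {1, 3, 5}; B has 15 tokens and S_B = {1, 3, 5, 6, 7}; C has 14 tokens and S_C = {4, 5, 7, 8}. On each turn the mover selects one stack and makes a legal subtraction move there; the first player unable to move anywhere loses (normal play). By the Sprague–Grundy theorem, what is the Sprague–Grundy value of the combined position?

1

Stack A, S = {1, 3, 5}:
G(0) = 0
G(1) = mex{0} = 1
G(2) = mex{1} = 0
G(3) = mex{0,0} = 1
G(4) = mex{1,1} = 0
G(5) = mex{0,0,0} = 1
G(6) = mex{1,1,1} = 0
G(7) = mex{0,0,0} = 1
G(8) = mex{1,1,1} = 0
G(9) = mex{0,0,0} = 1
G(10) = mex{1,1,1} = 0
G(11) = mex{0,0,0} = 1
G(12) = mex{1,1,1} = 0
G(13) = mex{0,0,0} = 1
G(14) = mex{1,1,1} = 0
G_A(14) = 0.
Stack B, S = {1, 3, 5, 6, 7}:
G(0) = 0
G(1) = mex{0} = 1
G(2) = mex{1} = 0
G(3) = mex{0,0} = 1
G(4) = mex{1,1} = 0
G(5) = mex{0,0,0} = 1
G(6) = mex{1,1,1,0} = 2
G(7) = mex{2,0,0,1,0} = 3
G(8) = mex{3,1,1,0,1} = 2
G(9) = mex{2,2,0,1,0} = 3
G(10) = mex{3,3,1,0,1} = 2
G(11) = mex{2,2,2,1,0} = 3
G(12) = mex{3,3,3,2,1} = 0
G(13) = mex{0,2,2,3,2} = 1
G(14) = mex{1,3,3,2,3} = 0
G(15) = mex{0,0,2,3,2} = 1
G_B(15) = 1.
Stack C, S = {4, 5, 7, 8}:
n :  0  1  2  3  4  5  6  7  8  9 10 11 12 13 14
G :  0  0  0  0  1  1  1  1  2  2  2  2  0  0  0
G_C(14) = 0.
Combined Grundy value = 0 ⊕ 1 ⊕ 0 = 1.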